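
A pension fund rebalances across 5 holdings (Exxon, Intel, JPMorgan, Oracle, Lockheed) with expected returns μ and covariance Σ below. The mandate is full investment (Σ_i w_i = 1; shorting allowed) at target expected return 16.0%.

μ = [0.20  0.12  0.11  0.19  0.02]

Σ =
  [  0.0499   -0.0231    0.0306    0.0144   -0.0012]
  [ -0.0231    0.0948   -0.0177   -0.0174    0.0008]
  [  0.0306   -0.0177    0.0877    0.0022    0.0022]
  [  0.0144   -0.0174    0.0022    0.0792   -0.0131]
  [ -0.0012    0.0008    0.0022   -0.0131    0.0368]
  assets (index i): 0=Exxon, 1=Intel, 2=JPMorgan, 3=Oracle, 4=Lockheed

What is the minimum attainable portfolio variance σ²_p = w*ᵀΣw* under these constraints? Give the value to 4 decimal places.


0.0146

u=Σ⁻¹μ = [4.5745  2.8394  0.1328  2.4337  1.4893]
v=Σ⁻¹𝟙 = [20.4154  19.9729  6.9982  18.6711  33.6336]
a=μᵀu=1.762437  b=𝟙ᵀu=11.469804  c=𝟙ᵀv=99.691144  D=ac−b²=44.142977
λ₁=(c·0.160−b)/D = (99.691144·0.160−11.469804)/44.142977 = 0.101506
λ₂=(a−b·0.160)/D = (1.762437−11.469804·0.160)/44.142977 = -0.001648
w* = 0.101506·u + -0.001648·v:
  w_0 = 0.101506·4.5745 + -0.001648·20.4154 = 0.4307  (Exxon)
  w_1 = 0.101506·2.8394 + -0.001648·19.9729 = 0.2553  (Intel)
  w_2 = 0.101506·0.1328 + -0.001648·6.9982 = 0.0019  (JPMorgan)
  w_3 = 0.101506·2.4337 + -0.001648·18.6711 = 0.2163  (Oracle)
  w_4 = 0.101506·1.4893 + -0.001648·33.6336 = 0.0958  (Lockheed)
Σw_i=1.0000  μᵀw=0.1600
σ²=wᵀΣw=λ₁·μ_p+λ₂ = 0.101506·0.160 + -0.001648 = 0.014593 ≈ 0.0146


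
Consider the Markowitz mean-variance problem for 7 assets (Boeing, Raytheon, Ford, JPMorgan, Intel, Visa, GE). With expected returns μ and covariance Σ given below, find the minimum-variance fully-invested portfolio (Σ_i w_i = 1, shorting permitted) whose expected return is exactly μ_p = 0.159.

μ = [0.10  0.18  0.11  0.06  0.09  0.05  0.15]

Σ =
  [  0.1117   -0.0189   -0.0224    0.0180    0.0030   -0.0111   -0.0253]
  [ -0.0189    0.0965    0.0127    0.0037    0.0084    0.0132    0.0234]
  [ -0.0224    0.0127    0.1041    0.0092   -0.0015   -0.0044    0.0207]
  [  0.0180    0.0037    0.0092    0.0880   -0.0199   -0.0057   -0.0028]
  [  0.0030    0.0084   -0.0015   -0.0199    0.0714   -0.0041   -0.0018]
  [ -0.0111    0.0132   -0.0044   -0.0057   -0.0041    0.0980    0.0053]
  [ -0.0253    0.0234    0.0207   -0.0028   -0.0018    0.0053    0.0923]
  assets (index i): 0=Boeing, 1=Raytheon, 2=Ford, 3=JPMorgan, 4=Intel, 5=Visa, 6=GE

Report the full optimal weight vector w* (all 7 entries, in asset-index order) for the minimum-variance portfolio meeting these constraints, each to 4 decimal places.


x=Σ⁻¹μ = [1.5967  1.4914  0.9128  0.5649  1.2629  0.5362  1.4910]
y=Σ⁻¹𝟙 = [12.8923  5.3305  9.1993  12.6476  17.5344  12.2349  10.9767]
a=μᵀx=0.926538  b=𝟙ᵀx=7.855841  c=𝟙ᵀy=80.815713  D=ac−b²=13.164570
λ₁=(c·0.159−b)/D = (80.815713·0.159−7.855841)/13.164570 = 0.379341
λ₂=(a−b·0.159)/D = (0.926538−7.855841·0.159)/13.164570 = -0.024501
w* = 0.379341·x + -0.024501·y:
  w_0 = 0.379341·1.5967 + -0.024501·12.8923 = 0.2898  (Boeing)
  w_1 = 0.379341·1.4914 + -0.024501·5.3305 = 0.4351  (Raytheon)
  w_2 = 0.379341·0.9128 + -0.024501·9.1993 = 0.1209  (Ford)
  w_3 = 0.379341·0.5649 + -0.024501·12.6476 = -0.0956  (JPMorgan)
  w_4 = 0.379341·1.2629 + -0.024501·17.5344 = 0.0495  (Intel)
  w_5 = 0.379341·0.5362 + -0.024501·12.2349 = -0.0964  (Visa)
  w_6 = 0.379341·1.4910 + -0.024501·10.9767 = 0.2966  (GE)
Σw_i=1.0000  μᵀw=0.1590
σ²=wᵀΣw=λ₁·μ_p+λ₂ = 0.379341·0.159 + -0.024501 = 0.035814 ≈ 0.0358

0.2898  0.4351  0.1209  -0.0956  0.0495  -0.0964  0.2966


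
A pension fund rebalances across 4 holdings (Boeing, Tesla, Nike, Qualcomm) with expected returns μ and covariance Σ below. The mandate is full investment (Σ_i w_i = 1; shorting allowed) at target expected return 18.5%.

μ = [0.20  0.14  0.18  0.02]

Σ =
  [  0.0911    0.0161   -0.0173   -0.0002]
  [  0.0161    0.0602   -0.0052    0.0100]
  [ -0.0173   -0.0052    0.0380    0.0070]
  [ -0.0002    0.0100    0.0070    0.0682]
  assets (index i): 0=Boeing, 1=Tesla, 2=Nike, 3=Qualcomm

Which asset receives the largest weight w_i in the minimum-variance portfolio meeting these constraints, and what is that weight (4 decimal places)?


p=Σ⁻¹μ = [3.0512  2.1905  6.5531  -0.6916]
q=Σ⁻¹𝟙 = [14.8476  13.9808  33.2864  9.2398]
a=μᵀp=2.082630  b=𝟙ᵀp=11.103178  c=𝟙ᵀq=71.354626  D=ac−b²=25.324725
λ₁=(c·0.185−b)/D = (71.354626·0.185−11.103178)/25.324725 = 0.082821
λ₂=(a−b·0.185)/D = (2.082630−11.103178·0.185)/25.324725 = 0.001127
w* = 0.082821·p + 0.001127·q:
  w_0 = 0.082821·3.0512 + 0.001127·14.8476 = 0.2694  (Boeing)
  w_1 = 0.082821·2.1905 + 0.001127·13.9808 = 0.1972  (Tesla)
  w_2 = 0.082821·6.5531 + 0.001127·33.2864 = 0.5803  (Nike)
  w_3 = 0.082821·-0.6916 + 0.001127·9.2398 = -0.0469  (Qualcomm)
Σw_i=1.0000  μᵀw=0.1850
σ²=wᵀΣw=λ₁·μ_p+λ₂ = 0.082821·0.185 + 0.001127 = 0.016449 ≈ 0.0164

Nike (0.5803)


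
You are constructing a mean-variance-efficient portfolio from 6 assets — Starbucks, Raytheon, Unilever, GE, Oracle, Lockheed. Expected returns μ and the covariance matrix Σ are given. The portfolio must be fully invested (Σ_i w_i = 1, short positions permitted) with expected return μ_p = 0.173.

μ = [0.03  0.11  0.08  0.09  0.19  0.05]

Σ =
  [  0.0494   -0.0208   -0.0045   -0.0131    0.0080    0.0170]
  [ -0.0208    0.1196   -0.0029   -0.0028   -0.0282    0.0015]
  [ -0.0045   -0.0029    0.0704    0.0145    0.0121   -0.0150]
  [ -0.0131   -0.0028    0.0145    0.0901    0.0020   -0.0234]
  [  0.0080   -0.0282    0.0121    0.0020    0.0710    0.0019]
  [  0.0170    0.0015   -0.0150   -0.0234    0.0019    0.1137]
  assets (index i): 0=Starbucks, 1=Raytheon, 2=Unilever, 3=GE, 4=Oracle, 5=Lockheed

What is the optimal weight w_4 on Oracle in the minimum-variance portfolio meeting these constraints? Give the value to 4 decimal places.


0.7102

g=Σ⁻¹μ = [1.0798  1.8867  0.6094  1.1827  3.1526  0.5245]
h=Σ⁻¹𝟙 = [27.2013  17.1837  12.8194  15.5676  14.9767  9.1462]
a=μᵀg=1.020345  b=𝟙ᵀg=8.435759  c=𝟙ᵀh=96.894852  D=ac−b²=27.704136
λ₁=(c·0.173−b)/D = (96.894852·0.173−8.435759)/27.704136 = 0.300571
λ₂=(a−b·0.173)/D = (1.020345−8.435759·0.173)/27.704136 = -0.015848
w* = 0.300571·g + -0.015848·h:
  w_0 = 0.300571·1.0798 + -0.015848·27.2013 = -0.1065  (Starbucks)
  w_1 = 0.300571·1.8867 + -0.015848·17.1837 = 0.2948  (Raytheon)
  w_2 = 0.300571·0.6094 + -0.015848·12.8194 = -0.0200  (Unilever)
  w_3 = 0.300571·1.1827 + -0.015848·15.5676 = 0.1088  (GE)
  w_4 = 0.300571·3.1526 + -0.015848·14.9767 = 0.7102  (Oracle)
  w_5 = 0.300571·0.5245 + -0.015848·9.1462 = 0.0127  (Lockheed)
Σw_i=1.0000  μᵀw=0.1730
σ²=wᵀΣw=λ₁·μ_p+λ₂ = 0.300571·0.173 + -0.015848 = 0.036151 ≈ 0.0362


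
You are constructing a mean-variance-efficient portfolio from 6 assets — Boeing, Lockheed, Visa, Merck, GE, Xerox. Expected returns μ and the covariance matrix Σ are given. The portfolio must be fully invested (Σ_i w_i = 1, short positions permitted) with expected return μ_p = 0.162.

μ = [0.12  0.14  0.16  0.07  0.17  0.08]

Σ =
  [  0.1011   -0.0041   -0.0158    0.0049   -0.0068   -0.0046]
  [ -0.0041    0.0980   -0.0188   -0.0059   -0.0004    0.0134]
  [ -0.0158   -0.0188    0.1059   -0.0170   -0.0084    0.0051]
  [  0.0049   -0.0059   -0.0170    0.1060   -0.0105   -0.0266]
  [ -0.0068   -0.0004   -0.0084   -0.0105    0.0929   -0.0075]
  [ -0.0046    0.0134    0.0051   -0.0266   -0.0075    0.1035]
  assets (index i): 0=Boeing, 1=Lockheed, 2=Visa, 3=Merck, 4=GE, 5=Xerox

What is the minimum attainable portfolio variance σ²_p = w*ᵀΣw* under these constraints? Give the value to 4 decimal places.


p=Σ⁻¹μ = [1.7975  1.9492  2.5266  1.6029  2.4656  1.0666]
q=Σ⁻¹𝟙 = [14.0215  13.4050  17.3527  17.2891  16.4476  13.3297]
a=μᵀp=1.509529  b=𝟙ᵀp=11.408401  c=𝟙ᵀq=91.845509  D=ac−b²=8.491845
λ₁=(c·0.162−b)/D = (91.845509·0.162−11.408401)/8.491845 = 0.408695
λ₂=(a−b·0.162)/D = (1.509529−11.408401·0.162)/8.491845 = -0.039877
w* = 0.408695·p + -0.039877·q:
  w_0 = 0.408695·1.7975 + -0.039877·14.0215 = 0.1755  (Boeing)
  w_1 = 0.408695·1.9492 + -0.039877·13.4050 = 0.2621  (Lockheed)
  w_2 = 0.408695·2.5266 + -0.039877·17.3527 = 0.3406  (Visa)
  w_3 = 0.408695·1.6029 + -0.039877·17.2891 = -0.0344  (Merck)
  w_4 = 0.408695·2.4656 + -0.039877·16.4476 = 0.3518  (GE)
  w_5 = 0.408695·1.0666 + -0.039877·13.3297 = -0.0956  (Xerox)
Σw_i=1.0000  μᵀw=0.1620
σ²=wᵀΣw=λ₁·μ_p+λ₂ = 0.408695·0.162 + -0.039877 = 0.026331 ≈ 0.0263

0.0263


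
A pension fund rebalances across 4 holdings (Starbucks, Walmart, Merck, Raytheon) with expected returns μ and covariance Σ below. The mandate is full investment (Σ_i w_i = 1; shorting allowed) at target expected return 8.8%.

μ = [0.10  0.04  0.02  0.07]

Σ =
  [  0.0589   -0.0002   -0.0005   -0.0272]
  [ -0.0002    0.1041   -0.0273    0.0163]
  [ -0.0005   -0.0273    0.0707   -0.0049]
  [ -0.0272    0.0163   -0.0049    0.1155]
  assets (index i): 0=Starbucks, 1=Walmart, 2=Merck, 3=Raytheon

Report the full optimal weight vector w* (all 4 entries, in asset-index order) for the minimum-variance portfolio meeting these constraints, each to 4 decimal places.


p=Σ⁻¹μ = [2.2108  0.3501  0.5099  1.0989]
q=Σ⁻¹𝟙 = [23.2791  12.8840  20.1973  13.1788]
a=μᵀp=0.322206  b=𝟙ᵀp=4.169730  c=𝟙ᵀq=69.539203  D=ac−b²=5.019314
λ₁=(c·0.088−b)/D = (69.539203·0.088−4.169730)/5.019314 = 0.388443
λ₂=(a−b·0.088)/D = (0.322206−4.169730·0.088)/5.019314 = -0.008912
w* = 0.388443·p + -0.008912·q:
  w_0 = 0.388443·2.2108 + -0.008912·23.2791 = 0.6513  (Starbucks)
  w_1 = 0.388443·0.3501 + -0.008912·12.8840 = 0.0212  (Walmart)
  w_2 = 0.388443·0.5099 + -0.008912·20.1973 = 0.0181  (Merck)
  w_3 = 0.388443·1.0989 + -0.008912·13.1788 = 0.3094  (Raytheon)
Σw_i=1.0000  μᵀw=0.0880
σ²=wᵀΣw=λ₁·μ_p+λ₂ = 0.388443·0.088 + -0.008912 = 0.025271 ≈ 0.0253

0.6513  0.0212  0.0181  0.3094


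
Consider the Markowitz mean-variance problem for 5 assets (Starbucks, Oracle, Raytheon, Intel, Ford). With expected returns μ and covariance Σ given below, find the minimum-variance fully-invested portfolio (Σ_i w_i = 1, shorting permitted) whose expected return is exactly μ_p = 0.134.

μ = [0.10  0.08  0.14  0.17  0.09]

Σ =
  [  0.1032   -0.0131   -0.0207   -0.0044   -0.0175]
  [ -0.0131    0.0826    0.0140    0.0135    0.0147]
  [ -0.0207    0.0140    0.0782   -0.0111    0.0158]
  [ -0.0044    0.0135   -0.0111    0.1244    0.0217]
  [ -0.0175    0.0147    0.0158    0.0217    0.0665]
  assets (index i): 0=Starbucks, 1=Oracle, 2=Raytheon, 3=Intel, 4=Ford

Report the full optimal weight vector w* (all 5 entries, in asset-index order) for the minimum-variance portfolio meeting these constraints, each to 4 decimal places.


0.2428  0.0337  0.3917  0.2791  0.0527

p=Σ⁻¹μ = [1.6521  0.4986  2.2065  1.4490  0.6809]
q=Σ⁻¹𝟙 = [15.9169  9.0667  13.9896  6.8303  11.6693]
a=μᵀp=0.821605  b=𝟙ᵀp=6.486970  c=𝟙ᵀq=57.472894  D=ac−b²=5.139229
λ₁=(c·0.134−b)/D = (57.472894·0.134−6.486970)/5.139229 = 0.236300
λ₂=(a−b·0.134)/D = (0.821605−6.486970·0.134)/5.139229 = -0.009272
w* = 0.236300·p + -0.009272·q:
  w_0 = 0.236300·1.6521 + -0.009272·15.9169 = 0.2428  (Starbucks)
  w_1 = 0.236300·0.4986 + -0.009272·9.0667 = 0.0337  (Oracle)
  w_2 = 0.236300·2.2065 + -0.009272·13.9896 = 0.3917  (Raytheon)
  w_3 = 0.236300·1.4490 + -0.009272·6.8303 = 0.2791  (Intel)
  w_4 = 0.236300·0.6809 + -0.009272·11.6693 = 0.0527  (Ford)
Σw_i=1.0000  μᵀw=0.1340
σ²=wᵀΣw=λ₁·μ_p+λ₂ = 0.236300·0.134 + -0.009272 = 0.022392 ≈ 0.0224


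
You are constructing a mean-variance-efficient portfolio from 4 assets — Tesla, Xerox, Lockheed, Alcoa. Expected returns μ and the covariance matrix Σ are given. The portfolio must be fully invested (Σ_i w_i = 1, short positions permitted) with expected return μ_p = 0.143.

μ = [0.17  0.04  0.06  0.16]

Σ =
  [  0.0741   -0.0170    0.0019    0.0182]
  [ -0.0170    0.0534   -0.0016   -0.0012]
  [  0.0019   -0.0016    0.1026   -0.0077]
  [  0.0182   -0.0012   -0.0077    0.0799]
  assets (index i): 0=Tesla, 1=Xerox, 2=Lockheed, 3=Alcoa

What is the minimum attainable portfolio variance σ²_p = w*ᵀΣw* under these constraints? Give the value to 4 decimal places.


0.0302

g=Σ⁻¹μ = [2.2361  1.5170  0.6858  1.5820]
h=Σ⁻¹𝟙 = [16.3376  24.4738  10.5899  10.1823]
a=μᵀg=0.735086  b=𝟙ᵀg=6.020906  c=𝟙ᵀh=61.583589  D=ac−b²=9.017908
λ₁=(c·0.143−b)/D = (61.583589·0.143−6.020906)/9.017908 = 0.308891
λ₂=(a−b·0.143)/D = (0.735086−6.020906·0.143)/9.017908 = -0.013962
w* = 0.308891·g + -0.013962·h:
  w_0 = 0.308891·2.2361 + -0.013962·16.3376 = 0.4626  (Tesla)
  w_1 = 0.308891·1.5170 + -0.013962·24.4738 = 0.1269  (Xerox)
  w_2 = 0.308891·0.6858 + -0.013962·10.5899 = 0.0640  (Lockheed)
  w_3 = 0.308891·1.5820 + -0.013962·10.1823 = 0.3465  (Alcoa)
Σw_i=1.0000  μᵀw=0.1430
σ²=wᵀΣw=λ₁·μ_p+λ₂ = 0.308891·0.143 + -0.013962 = 0.030210 ≈ 0.0302


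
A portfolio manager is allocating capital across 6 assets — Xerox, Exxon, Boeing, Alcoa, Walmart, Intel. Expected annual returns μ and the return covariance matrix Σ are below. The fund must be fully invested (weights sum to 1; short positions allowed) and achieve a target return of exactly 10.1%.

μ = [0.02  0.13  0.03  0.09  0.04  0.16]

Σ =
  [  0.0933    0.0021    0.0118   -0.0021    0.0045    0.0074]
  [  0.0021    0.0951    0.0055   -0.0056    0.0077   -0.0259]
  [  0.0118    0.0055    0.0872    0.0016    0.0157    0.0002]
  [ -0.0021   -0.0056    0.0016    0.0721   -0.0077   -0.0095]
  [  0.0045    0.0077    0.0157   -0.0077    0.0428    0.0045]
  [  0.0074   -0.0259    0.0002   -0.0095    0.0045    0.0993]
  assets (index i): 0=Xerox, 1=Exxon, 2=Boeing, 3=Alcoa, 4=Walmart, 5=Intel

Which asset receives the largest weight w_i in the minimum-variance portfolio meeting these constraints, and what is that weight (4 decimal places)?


Alcoa (0.2486)

u=Σ⁻¹μ = [-0.0114  2.0397  0.0670  1.7725  0.6228  2.2854]
v=Σ⁻¹𝟙 = [8.0811  13.2754  5.5468  18.9763  20.0520  13.8264]
a=μᵀu=0.817040  b=𝟙ᵀu=6.776008  c=𝟙ᵀv=79.758130  D=ac−b²=19.251319
λ₁=(c·0.101−b)/D = (79.758130·0.101−6.776008)/19.251319 = 0.066466
λ₂=(a−b·0.101)/D = (0.817040−6.776008·0.101)/19.251319 = 0.006891
w* = 0.066466·u + 0.006891·v:
  w_0 = 0.066466·-0.0114 + 0.006891·8.0811 = 0.0549  (Xerox)
  w_1 = 0.066466·2.0397 + 0.006891·13.2754 = 0.2271  (Exxon)
  w_2 = 0.066466·0.0670 + 0.006891·5.5468 = 0.0427  (Boeing)
  w_3 = 0.066466·1.7725 + 0.006891·18.9763 = 0.2486  (Alcoa)
  w_4 = 0.066466·0.6228 + 0.006891·20.0520 = 0.1796  (Walmart)
  w_5 = 0.066466·2.2854 + 0.006891·13.8264 = 0.2472  (Intel)
Σw_i=1.0000  μᵀw=0.1010
σ²=wᵀΣw=λ₁·μ_p+λ₂ = 0.066466·0.101 + 0.006891 = 0.013604 ≈ 0.0136


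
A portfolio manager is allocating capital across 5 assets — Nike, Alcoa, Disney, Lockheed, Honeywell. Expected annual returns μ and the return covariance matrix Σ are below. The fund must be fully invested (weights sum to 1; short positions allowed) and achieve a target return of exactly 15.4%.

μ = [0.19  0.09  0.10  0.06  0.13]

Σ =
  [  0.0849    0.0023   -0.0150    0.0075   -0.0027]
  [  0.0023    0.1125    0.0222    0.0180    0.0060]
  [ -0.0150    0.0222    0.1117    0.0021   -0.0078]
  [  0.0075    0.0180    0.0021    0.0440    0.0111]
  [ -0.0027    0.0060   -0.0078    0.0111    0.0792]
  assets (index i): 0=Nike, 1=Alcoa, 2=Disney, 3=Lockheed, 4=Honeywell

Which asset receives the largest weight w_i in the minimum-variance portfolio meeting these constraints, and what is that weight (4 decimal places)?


x=Σ⁻¹μ = [2.4858  0.3566  1.2775  0.2827  1.7853]
y=Σ⁻¹𝟙 = [12.5118  3.4261  10.4665  15.7634  11.6148]
a=μᵀx=0.881205  b=𝟙ᵀx=6.187968  c=𝟙ᵀy=53.782570  D=ac−b²=9.102536
λ₁=(c·0.154−b)/D = (53.782570·0.154−6.187968)/9.102536 = 0.230106
λ₂=(a−b·0.154)/D = (0.881205−6.187968·0.154)/9.102536 = -0.007882
w* = 0.230106·x + -0.007882·y:
  w_0 = 0.230106·2.4858 + -0.007882·12.5118 = 0.4734  (Nike)
  w_1 = 0.230106·0.3566 + -0.007882·3.4261 = 0.0551  (Alcoa)
  w_2 = 0.230106·1.2775 + -0.007882·10.4665 = 0.2115  (Disney)
  w_3 = 0.230106·0.2827 + -0.007882·15.7634 = -0.0592  (Lockheed)
  w_4 = 0.230106·1.7853 + -0.007882·11.6148 = 0.3193  (Honeywell)
Σw_i=1.0000  μᵀw=0.1540
σ²=wᵀΣw=λ₁·μ_p+λ₂ = 0.230106·0.154 + -0.007882 = 0.027555 ≈ 0.0276

Nike (0.4734)


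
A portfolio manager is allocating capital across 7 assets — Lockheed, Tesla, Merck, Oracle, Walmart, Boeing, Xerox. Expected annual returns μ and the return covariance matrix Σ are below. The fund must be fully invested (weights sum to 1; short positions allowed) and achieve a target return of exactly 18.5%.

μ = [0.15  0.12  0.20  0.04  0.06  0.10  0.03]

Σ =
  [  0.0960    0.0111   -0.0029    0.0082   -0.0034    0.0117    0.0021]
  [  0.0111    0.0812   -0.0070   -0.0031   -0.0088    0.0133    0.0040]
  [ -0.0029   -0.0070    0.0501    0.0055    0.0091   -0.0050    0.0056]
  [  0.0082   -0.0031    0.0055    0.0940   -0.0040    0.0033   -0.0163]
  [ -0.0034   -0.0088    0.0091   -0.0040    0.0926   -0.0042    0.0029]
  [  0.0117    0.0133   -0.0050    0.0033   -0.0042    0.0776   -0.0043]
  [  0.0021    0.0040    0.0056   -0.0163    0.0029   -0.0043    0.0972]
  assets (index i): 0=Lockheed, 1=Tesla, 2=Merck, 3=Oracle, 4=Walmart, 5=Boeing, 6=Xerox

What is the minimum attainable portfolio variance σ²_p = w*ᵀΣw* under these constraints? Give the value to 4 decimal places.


0.0258

g=Σ⁻¹μ = [1.3883  1.5297  4.2996  0.0874  0.4757  1.1172  0.0179]
h=Σ⁻¹𝟙 = [7.3697  12.1297  18.8189  11.1961  11.0515  11.6189  10.6073]
a=μᵀg=1.396034  b=𝟙ᵀg=8.915826  c=𝟙ᵀh=82.791928  D=ac−b²=36.088379
λ₁=(c·0.185−b)/D = (82.791928·0.185−8.915826)/36.088379 = 0.177361
λ₂=(a−b·0.185)/D = (1.396034−8.915826·0.185)/36.088379 = -0.007021
w* = 0.177361·g + -0.007021·h:
  w_0 = 0.177361·1.3883 + -0.007021·7.3697 = 0.1945  (Lockheed)
  w_1 = 0.177361·1.5297 + -0.007021·12.1297 = 0.1861  (Tesla)
  w_2 = 0.177361·4.2996 + -0.007021·18.8189 = 0.6304  (Merck)
  w_3 = 0.177361·0.0874 + -0.007021·11.1961 = -0.0631  (Oracle)
  w_4 = 0.177361·0.4757 + -0.007021·11.0515 = 0.0068  (Walmart)
  w_5 = 0.177361·1.1172 + -0.007021·11.6189 = 0.1166  (Boeing)
  w_6 = 0.177361·0.0179 + -0.007021·10.6073 = -0.0713  (Xerox)
Σw_i=1.0000  μᵀw=0.1850
σ²=wᵀΣw=λ₁·μ_p+λ₂ = 0.177361·0.185 + -0.007021 = 0.025790 ≈ 0.0258


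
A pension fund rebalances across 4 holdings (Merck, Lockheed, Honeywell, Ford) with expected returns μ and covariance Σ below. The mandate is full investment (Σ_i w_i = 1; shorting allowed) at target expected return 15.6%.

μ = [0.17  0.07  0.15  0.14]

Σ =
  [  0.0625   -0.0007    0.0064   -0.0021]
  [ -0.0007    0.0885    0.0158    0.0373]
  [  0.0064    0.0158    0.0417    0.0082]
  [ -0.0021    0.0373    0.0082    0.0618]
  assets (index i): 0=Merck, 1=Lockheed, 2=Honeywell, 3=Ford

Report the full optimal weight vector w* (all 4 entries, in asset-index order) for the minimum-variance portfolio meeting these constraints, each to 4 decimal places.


0.3272  -0.0309  0.4024  0.3013

x=Σ⁻¹μ = [2.4824  -0.7385  3.0252  2.3941]
y=Σ⁻¹𝟙 = [14.5910  2.8922  18.1839  12.5187]
a=μᵀx=1.159256  b=𝟙ᵀx=7.163117  c=𝟙ᵀy=48.185752  D=ac−b²=4.549379
λ₁=(c·0.156−b)/D = (48.185752·0.156−7.163117)/4.549379 = 0.077782
λ₂=(a−b·0.156)/D = (1.159256−7.163117·0.156)/4.549379 = 0.009190
w* = 0.077782·x + 0.009190·y:
  w_0 = 0.077782·2.4824 + 0.009190·14.5910 = 0.3272  (Merck)
  w_1 = 0.077782·-0.7385 + 0.009190·2.8922 = -0.0309  (Lockheed)
  w_2 = 0.077782·3.0252 + 0.009190·18.1839 = 0.4024  (Honeywell)
  w_3 = 0.077782·2.3941 + 0.009190·12.5187 = 0.3013  (Ford)
Σw_i=1.0000  μᵀw=0.1560
σ²=wᵀΣw=λ₁·μ_p+λ₂ = 0.077782·0.156 + 0.009190 = 0.021324 ≈ 0.0213


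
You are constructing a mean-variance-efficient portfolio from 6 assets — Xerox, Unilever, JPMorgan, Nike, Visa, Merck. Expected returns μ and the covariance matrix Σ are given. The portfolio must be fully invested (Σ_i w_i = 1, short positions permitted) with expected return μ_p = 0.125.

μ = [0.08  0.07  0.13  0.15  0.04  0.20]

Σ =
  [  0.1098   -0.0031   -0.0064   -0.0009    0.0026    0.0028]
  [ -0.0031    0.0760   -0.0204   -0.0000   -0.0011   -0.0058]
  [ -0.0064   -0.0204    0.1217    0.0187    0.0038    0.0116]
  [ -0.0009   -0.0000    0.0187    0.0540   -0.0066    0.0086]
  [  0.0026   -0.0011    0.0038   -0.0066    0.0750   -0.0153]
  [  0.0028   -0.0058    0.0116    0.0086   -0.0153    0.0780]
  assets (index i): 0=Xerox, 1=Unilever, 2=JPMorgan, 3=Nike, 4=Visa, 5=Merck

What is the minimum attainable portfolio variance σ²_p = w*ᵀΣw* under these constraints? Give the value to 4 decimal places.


p=Σ⁻¹μ = [0.7337  1.3493  0.7029  2.2932  1.2075  2.5176]
q=Σ⁻¹𝟙 = [9.3590  16.8017  7.1649  16.0234  17.2152  14.2785]
a=μᵀp=1.140316  b=𝟙ᵀp=8.804095  c=𝟙ᵀq=80.842693  D=ac−b²=14.674102
λ₁=(c·0.125−b)/D = (80.842693·0.125−8.804095)/14.674102 = 0.088676
λ₂=(a−b·0.125)/D = (1.140316−8.804095·0.125)/14.674102 = 0.002713
w* = 0.088676·p + 0.002713·q:
  w_0 = 0.088676·0.7337 + 0.002713·9.3590 = 0.0904  (Xerox)
  w_1 = 0.088676·1.3493 + 0.002713·16.8017 = 0.1652  (Unilever)
  w_2 = 0.088676·0.7029 + 0.002713·7.1649 = 0.0818  (JPMorgan)
  w_3 = 0.088676·2.2932 + 0.002713·16.0234 = 0.2468  (Nike)
  w_4 = 0.088676·1.2075 + 0.002713·17.2152 = 0.1538  (Visa)
  w_5 = 0.088676·2.5176 + 0.002713·14.2785 = 0.2620  (Merck)
Σw_i=1.0000  μᵀw=0.1250
σ²=wᵀΣw=λ₁·μ_p+λ₂ = 0.088676·0.125 + 0.002713 = 0.013797 ≈ 0.0138

0.0138


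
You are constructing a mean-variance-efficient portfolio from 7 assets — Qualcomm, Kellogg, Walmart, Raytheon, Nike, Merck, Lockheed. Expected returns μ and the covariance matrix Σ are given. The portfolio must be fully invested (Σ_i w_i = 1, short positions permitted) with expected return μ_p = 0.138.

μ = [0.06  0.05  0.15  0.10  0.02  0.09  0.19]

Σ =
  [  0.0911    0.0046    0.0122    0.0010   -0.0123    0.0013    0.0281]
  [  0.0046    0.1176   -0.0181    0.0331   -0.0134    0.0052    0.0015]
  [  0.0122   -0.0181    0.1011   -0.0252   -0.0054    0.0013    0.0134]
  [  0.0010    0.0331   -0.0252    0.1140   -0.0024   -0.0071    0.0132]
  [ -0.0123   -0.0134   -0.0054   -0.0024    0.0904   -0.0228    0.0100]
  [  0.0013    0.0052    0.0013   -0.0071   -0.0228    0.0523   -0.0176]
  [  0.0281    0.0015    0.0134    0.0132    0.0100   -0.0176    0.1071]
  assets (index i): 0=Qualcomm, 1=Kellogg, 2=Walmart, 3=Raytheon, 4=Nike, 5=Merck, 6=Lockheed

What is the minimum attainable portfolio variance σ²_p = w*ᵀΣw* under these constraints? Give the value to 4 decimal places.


p=Σ⁻¹μ = [-0.0669  0.3116  1.5964  1.1222  0.8892  2.8068  1.8274]
q=Σ⁻¹𝟙 = [9.0530  8.0888  12.7479  10.7353  21.5822  30.9992  7.0095]
a=μᵀp=0.980848  b=𝟙ᵀp=8.486698  c=𝟙ᵀq=100.215843  D=ac−b²=26.272457
λ₁=(c·0.138−b)/D = (100.215843·0.138−8.486698)/26.272457 = 0.203372
λ₂=(a−b·0.138)/D = (0.980848−8.486698·0.138)/26.272457 = -0.007244
w* = 0.203372·p + -0.007244·q:
  w_0 = 0.203372·-0.0669 + -0.007244·9.0530 = -0.0792  (Qualcomm)
  w_1 = 0.203372·0.3116 + -0.007244·8.0888 = 0.0048  (Kellogg)
  w_2 = 0.203372·1.5964 + -0.007244·12.7479 = 0.2323  (Walmart)
  w_3 = 0.203372·1.1222 + -0.007244·10.7353 = 0.1504  (Raytheon)
  w_4 = 0.203372·0.8892 + -0.007244·21.5822 = 0.0245  (Nike)
  w_5 = 0.203372·2.8068 + -0.007244·30.9992 = 0.3463  (Merck)
  w_6 = 0.203372·1.8274 + -0.007244·7.0095 = 0.3209  (Lockheed)
Σw_i=1.0000  μᵀw=0.1380
σ²=wᵀΣw=λ₁·μ_p+λ₂ = 0.203372·0.138 + -0.007244 = 0.020821 ≈ 0.0208

0.0208


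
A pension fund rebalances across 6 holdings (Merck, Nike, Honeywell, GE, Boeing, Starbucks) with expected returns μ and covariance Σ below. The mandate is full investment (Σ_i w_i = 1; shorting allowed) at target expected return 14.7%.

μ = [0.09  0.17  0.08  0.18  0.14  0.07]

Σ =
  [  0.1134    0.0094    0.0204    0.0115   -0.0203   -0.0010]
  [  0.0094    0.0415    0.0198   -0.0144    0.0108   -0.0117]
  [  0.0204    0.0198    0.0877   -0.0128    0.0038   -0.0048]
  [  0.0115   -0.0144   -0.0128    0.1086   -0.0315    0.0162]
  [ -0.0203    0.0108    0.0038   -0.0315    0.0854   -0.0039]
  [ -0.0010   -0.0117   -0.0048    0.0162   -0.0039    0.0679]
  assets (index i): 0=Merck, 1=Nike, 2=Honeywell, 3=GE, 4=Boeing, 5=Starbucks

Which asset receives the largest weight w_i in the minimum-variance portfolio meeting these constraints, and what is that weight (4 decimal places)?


p=Σ⁻¹μ = [0.5264  4.6543  0.1065  2.6756  2.2191  1.3373]
q=Σ⁻¹𝟙 = [7.1264  25.1017  6.4537  14.6810  16.1352  17.0381]
a=μᵀp=1.733010  b=𝟙ᵀp=11.519146  c=𝟙ᵀq=86.536214  D=ac−b²=17.277412
λ₁=(c·0.147−b)/D = (86.536214·0.147−11.519146)/17.277412 = 0.069552
λ₂=(a−b·0.147)/D = (1.733010−11.519146·0.147)/17.277412 = 0.002298
w* = 0.069552·p + 0.002298·q:
  w_0 = 0.069552·0.5264 + 0.002298·7.1264 = 0.0530  (Merck)
  w_1 = 0.069552·4.6543 + 0.002298·25.1017 = 0.3814  (Nike)
  w_2 = 0.069552·0.1065 + 0.002298·6.4537 = 0.0222  (Honeywell)
  w_3 = 0.069552·2.6756 + 0.002298·14.6810 = 0.2198  (GE)
  w_4 = 0.069552·2.2191 + 0.002298·16.1352 = 0.1914  (Boeing)
  w_5 = 0.069552·1.3373 + 0.002298·17.0381 = 0.1322  (Starbucks)
Σw_i=1.0000  μᵀw=0.1470
σ²=wᵀΣw=λ₁·μ_p+λ₂ = 0.069552·0.147 + 0.002298 = 0.012522 ≈ 0.0125

Nike (0.3814)


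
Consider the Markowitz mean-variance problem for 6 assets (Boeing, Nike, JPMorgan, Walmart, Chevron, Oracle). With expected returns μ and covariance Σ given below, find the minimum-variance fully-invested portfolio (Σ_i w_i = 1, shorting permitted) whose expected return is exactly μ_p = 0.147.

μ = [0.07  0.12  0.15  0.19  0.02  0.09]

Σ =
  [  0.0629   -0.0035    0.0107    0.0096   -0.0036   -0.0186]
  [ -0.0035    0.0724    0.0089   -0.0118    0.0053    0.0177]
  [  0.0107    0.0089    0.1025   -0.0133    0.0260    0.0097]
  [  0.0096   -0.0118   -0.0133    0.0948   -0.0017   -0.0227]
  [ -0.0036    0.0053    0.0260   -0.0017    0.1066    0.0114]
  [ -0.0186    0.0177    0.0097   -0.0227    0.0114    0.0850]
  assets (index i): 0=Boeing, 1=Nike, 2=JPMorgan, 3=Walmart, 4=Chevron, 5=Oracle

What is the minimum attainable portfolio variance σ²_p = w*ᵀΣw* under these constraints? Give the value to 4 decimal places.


0.0193

x=Σ⁻¹μ = [0.9669  1.6072  1.5147  2.6777  -0.3494  1.5248]
y=Σ⁻¹𝟙 = [18.3854  12.1148  5.5507  14.8544  6.6021  15.7132]
a=μᵀx=1.126770  b=𝟙ᵀx=7.941920  c=𝟙ᵀy=73.220583  D=ac−b²=19.428665
λ₁=(c·0.147−b)/D = (73.220583·0.147−7.941920)/19.428665 = 0.145224
λ₂=(a−b·0.147)/D = (1.126770−7.941920·0.147)/19.428665 = -0.002094
w* = 0.145224·x + -0.002094·y:
  w_0 = 0.145224·0.9669 + -0.002094·18.3854 = 0.1019  (Boeing)
  w_1 = 0.145224·1.6072 + -0.002094·12.1148 = 0.2080  (Nike)
  w_2 = 0.145224·1.5147 + -0.002094·5.5507 = 0.2083  (JPMorgan)
  w_3 = 0.145224·2.6777 + -0.002094·14.8544 = 0.3578  (Walmart)
  w_4 = 0.145224·-0.3494 + -0.002094·6.6021 = -0.0646  (Chevron)
  w_5 = 0.145224·1.5248 + -0.002094·15.7132 = 0.1885  (Oracle)
Σw_i=1.0000  μᵀw=0.1470
σ²=wᵀΣw=λ₁·μ_p+λ₂ = 0.145224·0.147 + -0.002094 = 0.019253 ≈ 0.0193


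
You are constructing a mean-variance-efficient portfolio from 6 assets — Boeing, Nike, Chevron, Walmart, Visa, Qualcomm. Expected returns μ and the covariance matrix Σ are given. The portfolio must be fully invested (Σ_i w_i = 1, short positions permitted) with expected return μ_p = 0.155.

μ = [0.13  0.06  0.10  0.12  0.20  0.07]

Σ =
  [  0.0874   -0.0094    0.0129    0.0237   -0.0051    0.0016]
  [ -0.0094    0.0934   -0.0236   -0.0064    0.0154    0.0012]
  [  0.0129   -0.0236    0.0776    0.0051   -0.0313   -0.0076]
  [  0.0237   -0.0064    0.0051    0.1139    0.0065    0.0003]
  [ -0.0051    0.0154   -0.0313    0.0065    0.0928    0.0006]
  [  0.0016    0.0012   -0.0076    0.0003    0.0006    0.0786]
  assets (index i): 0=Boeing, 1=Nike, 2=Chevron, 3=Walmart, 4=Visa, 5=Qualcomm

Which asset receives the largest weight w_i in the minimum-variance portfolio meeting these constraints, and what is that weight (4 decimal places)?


u=Σ⁻¹μ = [1.1989  0.9733  2.6219  0.5732  2.8967  1.0805]
v=Σ⁻¹𝟙 = [8.6891  15.0837  23.6026  5.7991  16.2114  14.4518]
a=μᵀu=1.200223  b=𝟙ᵀu=9.344673  c=𝟙ᵀv=83.837733  D=ac−b²=13.301088
λ₁=(c·0.155−b)/D = (83.837733·0.155−9.344673)/13.301088 = 0.274427
λ₂=(a−b·0.155)/D = (1.200223−9.344673·0.155)/13.301088 = -0.018660
w* = 0.274427·u + -0.018660·v:
  w_0 = 0.274427·1.1989 + -0.018660·8.6891 = 0.1669  (Boeing)
  w_1 = 0.274427·0.9733 + -0.018660·15.0837 = -0.0144  (Nike)
  w_2 = 0.274427·2.6219 + -0.018660·23.6026 = 0.2791  (Chevron)
  w_3 = 0.274427·0.5732 + -0.018660·5.7991 = 0.0491  (Walmart)
  w_4 = 0.274427·2.8967 + -0.018660·16.2114 = 0.4924  (Visa)
  w_5 = 0.274427·1.0805 + -0.018660·14.4518 = 0.0269  (Qualcomm)
Σw_i=1.0000  μᵀw=0.1550
σ²=wᵀΣw=λ₁·μ_p+λ₂ = 0.274427·0.155 + -0.018660 = 0.023876 ≈ 0.0239

Visa (0.4924)


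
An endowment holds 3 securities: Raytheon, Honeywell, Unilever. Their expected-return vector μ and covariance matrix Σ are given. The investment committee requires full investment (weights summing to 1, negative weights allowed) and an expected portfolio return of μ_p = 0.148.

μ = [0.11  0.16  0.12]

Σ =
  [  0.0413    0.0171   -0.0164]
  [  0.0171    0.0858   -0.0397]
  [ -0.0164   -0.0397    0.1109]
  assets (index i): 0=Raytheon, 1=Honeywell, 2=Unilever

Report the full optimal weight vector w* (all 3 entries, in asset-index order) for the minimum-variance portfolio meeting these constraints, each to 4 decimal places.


x=Σ⁻¹μ = [2.5843  2.4297  2.3340]
y=Σ⁻¹𝟙 = [25.1896  15.0182  18.1184]
a=μᵀx=0.953103  b=𝟙ᵀx=7.347972  c=𝟙ᵀy=58.326179  D=ac−b²=1.598144
λ₁=(c·0.148−b)/D = (58.326179·0.148−7.347972)/1.598144 = 0.803621
λ₂=(a−b·0.148)/D = (0.953103−7.347972·0.148)/1.598144 = -0.084096
w* = 0.803621·x + -0.084096·y:
  w_0 = 0.803621·2.5843 + -0.084096·25.1896 = -0.0416  (Raytheon)
  w_1 = 0.803621·2.4297 + -0.084096·15.0182 = 0.6896  (Honeywell)
  w_2 = 0.803621·2.3340 + -0.084096·18.1184 = 0.3520  (Unilever)
Σw_i=1.0000  μᵀw=0.1480
σ²=wᵀΣw=λ₁·μ_p+λ₂ = 0.803621·0.148 + -0.084096 = 0.034840 ≈ 0.0348

-0.0416  0.6896  0.3520


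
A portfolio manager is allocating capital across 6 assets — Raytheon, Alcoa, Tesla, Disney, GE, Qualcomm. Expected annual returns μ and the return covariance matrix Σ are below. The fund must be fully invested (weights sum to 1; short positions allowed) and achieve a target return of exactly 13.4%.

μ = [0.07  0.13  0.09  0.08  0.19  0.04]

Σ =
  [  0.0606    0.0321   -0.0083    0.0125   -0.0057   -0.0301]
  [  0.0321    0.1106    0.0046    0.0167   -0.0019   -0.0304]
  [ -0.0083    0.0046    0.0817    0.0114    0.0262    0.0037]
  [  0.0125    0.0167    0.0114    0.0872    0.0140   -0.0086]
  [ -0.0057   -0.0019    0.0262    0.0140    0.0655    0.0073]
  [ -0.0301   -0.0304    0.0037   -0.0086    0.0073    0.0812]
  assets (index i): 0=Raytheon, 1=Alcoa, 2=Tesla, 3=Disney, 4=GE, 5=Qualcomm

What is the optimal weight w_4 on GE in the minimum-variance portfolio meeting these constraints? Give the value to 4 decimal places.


p=Σ⁻¹μ = [1.4223  1.1073  0.2091  0.1399  2.8108  1.1870]
q=Σ⁻¹𝟙 = [25.5499  7.0311  9.3093  5.9676  10.0514  23.7229]
a=μᵀp=0.855063  b=𝟙ᵀp=6.876466  c=𝟙ᵀq=81.632263  D=ac−b²=22.514924
λ₁=(c·0.134−b)/D = (81.632263·0.134−6.876466)/22.514924 = 0.180425
λ₂=(a−b·0.134)/D = (0.855063−6.876466·0.134)/22.514924 = -0.002948
w* = 0.180425·p + -0.002948·q:
  w_0 = 0.180425·1.4223 + -0.002948·25.5499 = 0.1813  (Raytheon)
  w_1 = 0.180425·1.1073 + -0.002948·7.0311 = 0.1791  (Alcoa)
  w_2 = 0.180425·0.2091 + -0.002948·9.3093 = 0.0103  (Tesla)
  w_3 = 0.180425·0.1399 + -0.002948·5.9676 = 0.0077  (Disney)
  w_4 = 0.180425·2.8108 + -0.002948·10.0514 = 0.4775  (GE)
  w_5 = 0.180425·1.1870 + -0.002948·23.7229 = 0.1442  (Qualcomm)
Σw_i=1.0000  μᵀw=0.1340
σ²=wᵀΣw=λ₁·μ_p+λ₂ = 0.180425·0.134 + -0.002948 = 0.021229 ≈ 0.0212

0.4775


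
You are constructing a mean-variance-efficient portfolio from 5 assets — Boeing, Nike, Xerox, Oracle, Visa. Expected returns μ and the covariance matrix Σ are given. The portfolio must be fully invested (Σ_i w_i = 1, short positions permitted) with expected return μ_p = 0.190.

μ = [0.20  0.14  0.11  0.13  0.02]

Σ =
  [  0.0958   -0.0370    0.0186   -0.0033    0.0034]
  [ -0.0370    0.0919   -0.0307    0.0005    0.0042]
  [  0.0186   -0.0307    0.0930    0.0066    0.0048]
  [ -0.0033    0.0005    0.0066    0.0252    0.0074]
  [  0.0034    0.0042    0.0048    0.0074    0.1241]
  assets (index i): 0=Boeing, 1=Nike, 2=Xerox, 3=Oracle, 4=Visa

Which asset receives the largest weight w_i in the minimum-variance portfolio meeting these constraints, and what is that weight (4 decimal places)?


Oracle (0.4517)

x=Σ⁻¹μ = [3.3023  3.2570  1.2408  5.3205  -0.4048]
y=Σ⁻¹𝟙 = [17.6228  21.3992  11.4260  37.3451  4.1822]
a=μᵀx=1.936500  b=𝟙ᵀx=12.715812  c=𝟙ᵀy=91.975250  D=ac−b²=16.418234
λ₁=(c·0.190−b)/D = (91.975250·0.190−12.715812)/16.418234 = 0.289890
λ₂=(a−b·0.190)/D = (1.936500−12.715812·0.190)/16.418234 = -0.029206
w* = 0.289890·x + -0.029206·y:
  w_0 = 0.289890·3.3023 + -0.029206·17.6228 = 0.4426  (Boeing)
  w_1 = 0.289890·3.2570 + -0.029206·21.3992 = 0.3192  (Nike)
  w_2 = 0.289890·1.2408 + -0.029206·11.4260 = 0.0260  (Xerox)
  w_3 = 0.289890·5.3205 + -0.029206·37.3451 = 0.4517  (Oracle)
  w_4 = 0.289890·-0.4048 + -0.029206·4.1822 = -0.2395  (Visa)
Σw_i=1.0000  μᵀw=0.1900
σ²=wᵀΣw=λ₁·μ_p+λ₂ = 0.289890·0.190 + -0.029206 = 0.025874 ≈ 0.0259


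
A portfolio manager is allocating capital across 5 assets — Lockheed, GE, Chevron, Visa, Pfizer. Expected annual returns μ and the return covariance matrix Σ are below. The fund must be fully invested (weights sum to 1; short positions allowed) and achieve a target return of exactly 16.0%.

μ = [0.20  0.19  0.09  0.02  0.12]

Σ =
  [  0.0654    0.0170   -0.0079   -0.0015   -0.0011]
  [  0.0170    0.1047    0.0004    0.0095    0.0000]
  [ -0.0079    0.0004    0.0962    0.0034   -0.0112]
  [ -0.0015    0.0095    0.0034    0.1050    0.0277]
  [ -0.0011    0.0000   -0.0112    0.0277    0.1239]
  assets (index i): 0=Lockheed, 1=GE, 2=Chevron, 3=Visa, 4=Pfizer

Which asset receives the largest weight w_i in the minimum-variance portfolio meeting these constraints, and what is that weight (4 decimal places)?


u=Σ⁻¹μ = [2.8757  1.3647  1.3104  -0.2421  1.1666]
v=Σ⁻¹𝟙 = [15.4000  6.3954  12.3068  6.7033  7.8216]
a=μᵀu=1.087536  b=𝟙ᵀu=6.475392  c=𝟙ᵀv=48.627034  D=ac−b²=10.952960
λ₁=(c·0.160−b)/D = (48.627034·0.160−6.475392)/10.952960 = 0.119140
λ₂=(a−b·0.160)/D = (1.087536−6.475392·0.160)/10.952960 = 0.004700
w* = 0.119140·u + 0.004700·v:
  w_0 = 0.119140·2.8757 + 0.004700·15.4000 = 0.4150  (Lockheed)
  w_1 = 0.119140·1.3647 + 0.004700·6.3954 = 0.1927  (GE)
  w_2 = 0.119140·1.3104 + 0.004700·12.3068 = 0.2140  (Chevron)
  w_3 = 0.119140·-0.2421 + 0.004700·6.7033 = 0.0027  (Visa)
  w_4 = 0.119140·1.1666 + 0.004700·7.8216 = 0.1758  (Pfizer)
Σw_i=1.0000  μᵀw=0.1600
σ²=wᵀΣw=λ₁·μ_p+λ₂ = 0.119140·0.160 + 0.004700 = 0.023762 ≈ 0.0238

Lockheed (0.4150)


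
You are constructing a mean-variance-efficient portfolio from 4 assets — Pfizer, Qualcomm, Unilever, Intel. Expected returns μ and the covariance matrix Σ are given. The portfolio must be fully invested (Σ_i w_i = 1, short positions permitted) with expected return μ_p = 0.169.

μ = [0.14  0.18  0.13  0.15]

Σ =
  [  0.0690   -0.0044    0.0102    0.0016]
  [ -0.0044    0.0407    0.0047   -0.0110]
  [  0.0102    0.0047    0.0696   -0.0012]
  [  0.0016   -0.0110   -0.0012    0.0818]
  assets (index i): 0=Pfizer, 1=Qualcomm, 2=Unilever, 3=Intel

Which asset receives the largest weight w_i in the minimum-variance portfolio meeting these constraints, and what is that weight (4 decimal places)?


Qualcomm (0.6635)

u=Σ⁻¹μ = [2.1166  5.1848  1.2507  2.5079]
v=Σ⁻¹𝟙 = [14.4255  29.2431  10.5554  16.0301]
a=μᵀu=1.768367  b=𝟙ᵀu=11.060023  c=𝟙ᵀv=70.253955  D=ac−b²=1.910661
λ₁=(c·0.169−b)/D = (70.253955·0.169−11.060023)/1.910661 = 0.425452
λ₂=(a−b·0.169)/D = (1.768367−11.060023·0.169)/1.910661 = -0.052745
w* = 0.425452·u + -0.052745·v:
  w_0 = 0.425452·2.1166 + -0.052745·14.4255 = 0.1396  (Pfizer)
  w_1 = 0.425452·5.1848 + -0.052745·29.2431 = 0.6635  (Qualcomm)
  w_2 = 0.425452·1.2507 + -0.052745·10.5554 = -0.0246  (Unilever)
  w_3 = 0.425452·2.5079 + -0.052745·16.0301 = 0.2215  (Intel)
Σw_i=1.0000  μᵀw=0.1690
σ²=wᵀΣw=λ₁·μ_p+λ₂ = 0.425452·0.169 + -0.052745 = 0.019157 ≈ 0.0192


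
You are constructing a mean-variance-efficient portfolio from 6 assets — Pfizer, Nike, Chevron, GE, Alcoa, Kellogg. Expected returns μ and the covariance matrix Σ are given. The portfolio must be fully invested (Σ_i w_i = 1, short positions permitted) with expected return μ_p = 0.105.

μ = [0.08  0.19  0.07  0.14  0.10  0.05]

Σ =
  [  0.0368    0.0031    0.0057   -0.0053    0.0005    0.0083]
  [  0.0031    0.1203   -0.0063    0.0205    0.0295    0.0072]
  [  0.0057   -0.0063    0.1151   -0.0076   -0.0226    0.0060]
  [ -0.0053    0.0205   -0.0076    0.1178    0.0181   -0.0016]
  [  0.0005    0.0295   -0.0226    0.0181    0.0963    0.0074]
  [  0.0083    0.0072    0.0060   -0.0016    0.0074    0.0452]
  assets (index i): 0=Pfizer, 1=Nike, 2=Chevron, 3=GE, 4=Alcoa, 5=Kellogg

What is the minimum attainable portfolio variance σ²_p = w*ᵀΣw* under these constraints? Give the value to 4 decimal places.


g=Σ⁻¹μ = [2.0097  1.2201  0.7424  1.0265  0.6062  0.3813]
h=Σ⁻¹𝟙 = [23.1464  3.7841  9.1993  8.3554  8.5448  14.9465]
a=μᵀg=0.667954  b=𝟙ᵀg=5.986211  c=𝟙ᵀh=67.976544  D=ac−b²=9.570488
λ₁=(c·0.105−b)/D = (67.976544·0.105−5.986211)/9.570488 = 0.120300
λ₂=(a−b·0.105)/D = (0.667954−5.986211·0.105)/9.570488 = 0.004117
w* = 0.120300·g + 0.004117·h:
  w_0 = 0.120300·2.0097 + 0.004117·23.1464 = 0.3371  (Pfizer)
  w_1 = 0.120300·1.2201 + 0.004117·3.7841 = 0.1624  (Nike)
  w_2 = 0.120300·0.7424 + 0.004117·9.1993 = 0.1272  (Chevron)
  w_3 = 0.120300·1.0265 + 0.004117·8.3554 = 0.1579  (GE)
  w_4 = 0.120300·0.6062 + 0.004117·8.5448 = 0.1081  (Alcoa)
  w_5 = 0.120300·0.3813 + 0.004117·14.9465 = 0.1074  (Kellogg)
Σw_i=1.0000  μᵀw=0.1050
σ²=wᵀΣw=λ₁·μ_p+λ₂ = 0.120300·0.105 + 0.004117 = 0.016748 ≈ 0.0167

0.0167


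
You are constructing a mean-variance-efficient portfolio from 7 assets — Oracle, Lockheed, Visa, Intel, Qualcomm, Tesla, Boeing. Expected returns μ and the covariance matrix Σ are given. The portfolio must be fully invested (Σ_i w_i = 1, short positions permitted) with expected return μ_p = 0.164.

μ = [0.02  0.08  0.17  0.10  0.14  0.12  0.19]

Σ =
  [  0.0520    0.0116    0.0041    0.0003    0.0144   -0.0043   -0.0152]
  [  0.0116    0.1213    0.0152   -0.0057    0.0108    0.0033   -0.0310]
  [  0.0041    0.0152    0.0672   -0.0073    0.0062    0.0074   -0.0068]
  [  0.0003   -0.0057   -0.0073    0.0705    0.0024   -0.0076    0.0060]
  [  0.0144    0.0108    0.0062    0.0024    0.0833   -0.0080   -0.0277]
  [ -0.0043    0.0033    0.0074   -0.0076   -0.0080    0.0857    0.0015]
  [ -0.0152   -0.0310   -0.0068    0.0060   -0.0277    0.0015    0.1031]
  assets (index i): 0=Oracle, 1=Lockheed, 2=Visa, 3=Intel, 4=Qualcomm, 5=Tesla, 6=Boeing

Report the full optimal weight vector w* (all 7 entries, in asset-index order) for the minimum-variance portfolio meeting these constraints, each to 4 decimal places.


-0.1064  0.0649  0.2647  0.1172  0.2546  0.1197  0.2853

u=Σ⁻¹μ = [0.2832  0.8787  2.3881  1.5738  2.3793  1.4865  2.8324]
v=Σ⁻¹𝟙 = [18.9484  8.7358  12.5587  15.5271  13.6725  13.5277  18.5208]
a=μᵀu=1.688948  b=𝟙ᵀu=11.821936  c=𝟙ᵀv=101.490928  D=ac−b²=31.654717
λ₁=(c·0.164−b)/D = (101.490928·0.164−11.821936)/31.654717 = 0.152349
λ₂=(a−b·0.164)/D = (1.688948−11.821936·0.164)/31.654717 = -0.007893
w* = 0.152349·u + -0.007893·v:
  w_0 = 0.152349·0.2832 + -0.007893·18.9484 = -0.1064  (Oracle)
  w_1 = 0.152349·0.8787 + -0.007893·8.7358 = 0.0649  (Lockheed)
  w_2 = 0.152349·2.3881 + -0.007893·12.5587 = 0.2647  (Visa)
  w_3 = 0.152349·1.5738 + -0.007893·15.5271 = 0.1172  (Intel)
  w_4 = 0.152349·2.3793 + -0.007893·13.6725 = 0.2546  (Qualcomm)
  w_5 = 0.152349·1.4865 + -0.007893·13.5277 = 0.1197  (Tesla)
  w_6 = 0.152349·2.8324 + -0.007893·18.5208 = 0.2853  (Boeing)
Σw_i=1.0000  μᵀw=0.1640
σ²=wᵀΣw=λ₁·μ_p+λ₂ = 0.152349·0.164 + -0.007893 = 0.017092 ≈ 0.0171
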